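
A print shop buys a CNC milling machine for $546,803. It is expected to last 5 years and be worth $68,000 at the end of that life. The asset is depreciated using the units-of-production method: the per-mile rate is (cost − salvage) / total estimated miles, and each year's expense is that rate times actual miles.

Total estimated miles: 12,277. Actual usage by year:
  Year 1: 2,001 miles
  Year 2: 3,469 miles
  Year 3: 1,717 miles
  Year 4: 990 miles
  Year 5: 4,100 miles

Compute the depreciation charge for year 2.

$135,291

Depreciable base = $546,803 − $68,000 = $478,803.
Rate = $478,803 / 12,277 miles = $39 per mile.
Year 1: 2,001 × $39 = $78,039. Book value $468,764.
Year 2: 3,469 × $39 = $135,291. Book value $333,473.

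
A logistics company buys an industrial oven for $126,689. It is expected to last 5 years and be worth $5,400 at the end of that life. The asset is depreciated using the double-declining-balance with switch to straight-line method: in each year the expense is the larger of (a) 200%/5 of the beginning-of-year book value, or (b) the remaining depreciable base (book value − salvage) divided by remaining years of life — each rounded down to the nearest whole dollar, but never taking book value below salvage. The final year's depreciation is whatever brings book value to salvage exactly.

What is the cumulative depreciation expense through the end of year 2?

Depreciable base = $126,689 − $5,400 = $121,289.
Year 1: DB = ⌊$126,689 × 200%/5⌋ = $50,675; SL = ⌊$121,289/5⌋ = $24,257 → take DB $50,675. Book value $76,014.
Year 2: DB = ⌊$76,014 × 200%/5⌋ = $30,405; SL = ⌊$70,614/4⌋ = $17,653 → take DB $30,405. Book value $45,609.
Accumulated through year 2 = $126,689 − $45,609 = $81,080.

$81,080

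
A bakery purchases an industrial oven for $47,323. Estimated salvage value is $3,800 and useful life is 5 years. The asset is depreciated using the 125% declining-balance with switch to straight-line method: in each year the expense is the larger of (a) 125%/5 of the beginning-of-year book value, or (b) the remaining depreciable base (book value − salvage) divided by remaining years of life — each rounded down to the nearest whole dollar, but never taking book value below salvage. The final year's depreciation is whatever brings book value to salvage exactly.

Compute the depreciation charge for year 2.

Depreciable base = $47,323 − $3,800 = $43,523.
Year 1: DB = ⌊$47,323 × 125%/5⌋ = $11,830; SL = ⌊$43,523/5⌋ = $8,704 → take DB $11,830. Book value $35,493.
Year 2: DB = ⌊$35,493 × 125%/5⌋ = $8,873; SL = ⌊$31,693/4⌋ = $7,923 → take DB $8,873. Book value $26,620.

$8,873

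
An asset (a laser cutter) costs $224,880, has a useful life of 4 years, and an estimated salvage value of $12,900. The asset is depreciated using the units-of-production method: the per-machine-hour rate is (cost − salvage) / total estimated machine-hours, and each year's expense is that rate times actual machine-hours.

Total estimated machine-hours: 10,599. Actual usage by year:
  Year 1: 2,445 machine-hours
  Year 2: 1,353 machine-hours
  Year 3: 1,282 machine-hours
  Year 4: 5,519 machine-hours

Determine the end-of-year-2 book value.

$148,920

Depreciable base = $224,880 − $12,900 = $211,980.
Rate = $211,980 / 10,599 machine-hours = $20 per machine-hour.
Year 1: 2,445 × $20 = $48,900. Book value $175,980.
Year 2: 1,353 × $20 = $27,060. Book value $148,920.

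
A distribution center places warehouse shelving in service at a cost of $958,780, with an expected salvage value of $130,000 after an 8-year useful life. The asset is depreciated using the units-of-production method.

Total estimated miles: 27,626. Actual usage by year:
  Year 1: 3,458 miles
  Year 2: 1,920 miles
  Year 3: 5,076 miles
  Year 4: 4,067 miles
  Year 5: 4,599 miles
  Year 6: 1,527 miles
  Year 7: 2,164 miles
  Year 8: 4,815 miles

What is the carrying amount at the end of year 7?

Depreciable base = $958,780 − $130,000 = $828,780.
Rate = $828,780 / 27,626 miles = $30 per mile.
Year 1: 3,458 × $30 = $103,740. Book value $855,040.
Year 2: 1,920 × $30 = $57,600. Book value $797,440.
Year 3: 5,076 × $30 = $152,280. Book value $645,160.
Year 4: 4,067 × $30 = $122,010. Book value $523,150.
Year 5: 4,599 × $30 = $137,970. Book value $385,180.
Year 6: 1,527 × $30 = $45,810. Book value $339,370.
Year 7: 2,164 × $30 = $64,920. Book value $274,450.

$274,450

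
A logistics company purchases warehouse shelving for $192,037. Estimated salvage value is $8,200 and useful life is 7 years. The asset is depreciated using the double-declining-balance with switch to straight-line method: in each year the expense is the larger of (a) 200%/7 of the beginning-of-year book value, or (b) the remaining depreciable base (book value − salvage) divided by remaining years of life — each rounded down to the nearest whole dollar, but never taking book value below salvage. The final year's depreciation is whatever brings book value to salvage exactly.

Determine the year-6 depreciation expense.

Depreciable base = $192,037 − $8,200 = $183,837.
Year 1: DB = ⌊$192,037 × 200%/7⌋ = $54,867; SL = ⌊$183,837/7⌋ = $26,262 → take DB $54,867. Book value $137,170.
Year 2: DB = ⌊$137,170 × 200%/7⌋ = $39,191; SL = ⌊$128,970/6⌋ = $21,495 → take DB $39,191. Book value $97,979.
Year 3: DB = ⌊$97,979 × 200%/7⌋ = $27,994; SL = ⌊$89,779/5⌋ = $17,955 → take DB $27,994. Book value $69,985.
Year 4: DB = ⌊$69,985 × 200%/7⌋ = $19,995; SL = ⌊$61,785/4⌋ = $15,446 → take DB $19,995. Book value $49,990.
Year 5: DB = ⌊$49,990 × 200%/7⌋ = $14,282; SL = ⌊$41,790/3⌋ = $13,930 → take DB $14,282. Book value $35,708.
Year 6: DB = ⌊$35,708 × 200%/7⌋ = $10,202; SL = ⌊$27,508/2⌋ = $13,754 → take SL $13,754. Book value $21,954.

$13,754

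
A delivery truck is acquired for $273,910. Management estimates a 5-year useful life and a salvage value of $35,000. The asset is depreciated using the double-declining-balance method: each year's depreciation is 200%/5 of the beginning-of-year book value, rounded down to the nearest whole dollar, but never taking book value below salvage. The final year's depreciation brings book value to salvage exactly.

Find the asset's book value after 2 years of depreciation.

Depreciable base = $273,910 − $35,000 = $238,910.
Year 1: ⌊$273,910 × 200%/5⌋ = $109,564. Book value $164,346.
Year 2: ⌊$164,346 × 200%/5⌋ = $65,738. Book value $98,608.

$98,608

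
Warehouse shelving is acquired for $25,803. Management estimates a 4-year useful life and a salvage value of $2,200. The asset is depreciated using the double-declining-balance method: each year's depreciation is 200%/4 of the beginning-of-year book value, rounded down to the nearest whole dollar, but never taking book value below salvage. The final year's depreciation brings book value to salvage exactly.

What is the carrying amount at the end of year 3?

$3,226

Depreciable base = $25,803 − $2,200 = $23,603.
Year 1: ⌊$25,803 × 200%/4⌋ = $12,901. Book value $12,902.
Year 2: ⌊$12,902 × 200%/4⌋ = $6,451. Book value $6,451.
Year 3: ⌊$6,451 × 200%/4⌋ = $3,225. Book value $3,226.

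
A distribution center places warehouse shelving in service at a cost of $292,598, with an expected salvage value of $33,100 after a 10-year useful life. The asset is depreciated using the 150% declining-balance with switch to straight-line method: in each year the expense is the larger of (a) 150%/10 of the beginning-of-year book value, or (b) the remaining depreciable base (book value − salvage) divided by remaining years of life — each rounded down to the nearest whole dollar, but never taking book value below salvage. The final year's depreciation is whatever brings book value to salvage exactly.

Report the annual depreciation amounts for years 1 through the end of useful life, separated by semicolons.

Depreciable base = $292,598 − $33,100 = $259,498.
Year 1: DB = ⌊$292,598 × 150%/10⌋ = $43,889; SL = ⌊$259,498/10⌋ = $25,949 → take DB $43,889. Book value $248,709.
Year 2: DB = ⌊$248,709 × 150%/10⌋ = $37,306; SL = ⌊$215,609/9⌋ = $23,956 → take DB $37,306. Book value $211,403.
Year 3: DB = ⌊$211,403 × 150%/10⌋ = $31,710; SL = ⌊$178,303/8⌋ = $22,287 → take DB $31,710. Book value $179,693.
Year 4: DB = ⌊$179,693 × 150%/10⌋ = $26,953; SL = ⌊$146,593/7⌋ = $20,941 → take DB $26,953. Book value $152,740.
Year 5: DB = ⌊$152,740 × 150%/10⌋ = $22,911; SL = ⌊$119,640/6⌋ = $19,940 → take DB $22,911. Book value $129,829.
Year 6: DB = ⌊$129,829 × 150%/10⌋ = $19,474; SL = ⌊$96,729/5⌋ = $19,345 → take DB $19,474. Book value $110,355.
Year 7: DB = ⌊$110,355 × 150%/10⌋ = $16,553; SL = ⌊$77,255/4⌋ = $19,313 → take SL $19,313. Book value $91,042.
Year 8: DB = ⌊$91,042 × 150%/10⌋ = $13,656; SL = ⌊$57,942/3⌋ = $19,314 → take SL $19,314. Book value $71,728.
Year 9: DB = ⌊$71,728 × 150%/10⌋ = $10,759; SL = ⌊$38,628/2⌋ = $19,314 → take SL $19,314. Book value $52,414.
Year 10 (final): $52,414 − $33,100 = $19,314. Book value $33,100.

$43,889; $37,306; $31,710; $26,953; $22,911; $19,474; $19,313; $19,314; $19,314; $19,314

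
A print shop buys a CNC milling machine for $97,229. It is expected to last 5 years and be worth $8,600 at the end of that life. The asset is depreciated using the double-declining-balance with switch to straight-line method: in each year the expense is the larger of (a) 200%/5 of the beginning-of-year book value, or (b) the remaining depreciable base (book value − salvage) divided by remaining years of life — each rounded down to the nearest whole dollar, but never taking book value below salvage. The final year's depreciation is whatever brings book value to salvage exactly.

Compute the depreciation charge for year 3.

Depreciable base = $97,229 − $8,600 = $88,629.
Year 1: DB = ⌊$97,229 × 200%/5⌋ = $38,891; SL = ⌊$88,629/5⌋ = $17,725 → take DB $38,891. Book value $58,338.
Year 2: DB = ⌊$58,338 × 200%/5⌋ = $23,335; SL = ⌊$49,738/4⌋ = $12,434 → take DB $23,335. Book value $35,003.
Year 3: DB = ⌊$35,003 × 200%/5⌋ = $14,001; SL = ⌊$26,403/3⌋ = $8,801 → take DB $14,001. Book value $21,002.

$14,001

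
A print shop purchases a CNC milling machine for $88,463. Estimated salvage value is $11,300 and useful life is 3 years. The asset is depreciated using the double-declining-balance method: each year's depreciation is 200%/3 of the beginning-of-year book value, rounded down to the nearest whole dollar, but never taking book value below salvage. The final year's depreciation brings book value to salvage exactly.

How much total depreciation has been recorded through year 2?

Depreciable base = $88,463 − $11,300 = $77,163.
Year 1: ⌊$88,463 × 200%/3⌋ = $58,975. Book value $29,488.
Year 2: ⌊$29,488 × 200%/3⌋ = $19,658, capped at $18,188. Book value $11,300.
Accumulated through year 2 = $88,463 − $11,300 = $77,163.

$77,163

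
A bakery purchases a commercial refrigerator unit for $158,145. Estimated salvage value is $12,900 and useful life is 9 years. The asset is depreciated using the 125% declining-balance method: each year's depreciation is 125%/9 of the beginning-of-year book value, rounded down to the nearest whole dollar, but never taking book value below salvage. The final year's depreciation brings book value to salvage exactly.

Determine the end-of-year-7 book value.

Depreciable base = $158,145 − $12,900 = $145,245.
Year 1: ⌊$158,145 × 125%/9⌋ = $21,964. Book value $136,181.
Year 2: ⌊$136,181 × 125%/9⌋ = $18,914. Book value $117,267.
Year 3: ⌊$117,267 × 125%/9⌋ = $16,287. Book value $100,980.
Year 4: ⌊$100,980 × 125%/9⌋ = $14,025. Book value $86,955.
Year 5: ⌊$86,955 × 125%/9⌋ = $12,077. Book value $74,878.
Year 6: ⌊$74,878 × 125%/9⌋ = $10,399. Book value $64,479.
Year 7: ⌊$64,479 × 125%/9⌋ = $8,955. Book value $55,524.

$55,524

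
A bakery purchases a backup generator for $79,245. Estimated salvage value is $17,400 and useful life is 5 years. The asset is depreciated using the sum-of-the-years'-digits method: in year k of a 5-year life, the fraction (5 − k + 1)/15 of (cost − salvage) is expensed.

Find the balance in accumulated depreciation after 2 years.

Depreciable base = $79,245 − $17,400 = $61,845.
Sum of the years' digits = 5+4+3+2+1 = 15.
Year 1: $61,845 × 5/15 = $20,615. Book value $58,630.
Year 2: $61,845 × 4/15 = $16,492. Book value $42,138.
Accumulated through year 2 = $79,245 − $42,138 = $37,107.

$37,107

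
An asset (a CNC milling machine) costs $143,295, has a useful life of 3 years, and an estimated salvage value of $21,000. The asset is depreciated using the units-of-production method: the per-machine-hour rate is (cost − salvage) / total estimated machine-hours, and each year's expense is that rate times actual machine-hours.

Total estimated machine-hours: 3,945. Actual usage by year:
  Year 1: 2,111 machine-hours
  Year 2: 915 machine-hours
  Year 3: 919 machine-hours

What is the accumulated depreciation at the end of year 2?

Depreciable base = $143,295 − $21,000 = $122,295.
Rate = $122,295 / 3,945 machine-hours = $31 per machine-hour.
Year 1: 2,111 × $31 = $65,441. Book value $77,854.
Year 2: 915 × $31 = $28,365. Book value $49,489.
Accumulated through year 2 = $143,295 − $49,489 = $93,806.

$93,806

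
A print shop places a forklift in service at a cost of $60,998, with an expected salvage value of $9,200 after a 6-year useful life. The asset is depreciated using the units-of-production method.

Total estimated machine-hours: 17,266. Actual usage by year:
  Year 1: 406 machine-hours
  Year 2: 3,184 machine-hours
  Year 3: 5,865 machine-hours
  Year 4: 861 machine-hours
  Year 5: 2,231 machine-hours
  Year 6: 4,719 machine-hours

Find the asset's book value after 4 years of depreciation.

Depreciable base = $60,998 − $9,200 = $51,798.
Rate = $51,798 / 17,266 machine-hours = $3 per machine-hour.
Year 1: 406 × $3 = $1,218. Book value $59,780.
Year 2: 3,184 × $3 = $9,552. Book value $50,228.
Year 3: 5,865 × $3 = $17,595. Book value $32,633.
Year 4: 861 × $3 = $2,583. Book value $30,050.

$30,050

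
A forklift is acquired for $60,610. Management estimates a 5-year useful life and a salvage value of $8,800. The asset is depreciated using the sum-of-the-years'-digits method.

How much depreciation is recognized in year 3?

$10,362

Depreciable base = $60,610 − $8,800 = $51,810.
Sum of the years' digits = 5+4+3+2+1 = 15.
Year 1: $51,810 × 5/15 = $17,270. Book value $43,340.
Year 2: $51,810 × 4/15 = $13,816. Book value $29,524.
Year 3: $51,810 × 3/15 = $10,362. Book value $19,162.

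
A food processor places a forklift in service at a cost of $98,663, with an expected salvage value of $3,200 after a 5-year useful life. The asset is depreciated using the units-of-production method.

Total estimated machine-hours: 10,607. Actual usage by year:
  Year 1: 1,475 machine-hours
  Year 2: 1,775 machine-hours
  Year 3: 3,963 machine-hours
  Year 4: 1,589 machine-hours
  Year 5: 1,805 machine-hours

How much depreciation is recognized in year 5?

$16,245

Depreciable base = $98,663 − $3,200 = $95,463.
Rate = $95,463 / 10,607 machine-hours = $9 per machine-hour.
Year 1: 1,475 × $9 = $13,275. Book value $85,388.
Year 2: 1,775 × $9 = $15,975. Book value $69,413.
Year 3: 3,963 × $9 = $35,667. Book value $33,746.
Year 4: 1,589 × $9 = $14,301. Book value $19,445.
Year 5: 1,805 × $9 = $16,245. Book value $3,200.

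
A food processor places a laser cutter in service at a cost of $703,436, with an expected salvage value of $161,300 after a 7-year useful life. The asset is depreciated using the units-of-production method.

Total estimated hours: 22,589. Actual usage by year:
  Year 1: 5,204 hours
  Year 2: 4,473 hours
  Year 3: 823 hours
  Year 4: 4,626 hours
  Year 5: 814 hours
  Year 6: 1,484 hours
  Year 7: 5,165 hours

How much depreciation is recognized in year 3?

Depreciable base = $703,436 − $161,300 = $542,136.
Rate = $542,136 / 22,589 hours = $24 per hour.
Year 1: 5,204 × $24 = $124,896. Book value $578,540.
Year 2: 4,473 × $24 = $107,352. Book value $471,188.
Year 3: 823 × $24 = $19,752. Book value $451,436.

$19,752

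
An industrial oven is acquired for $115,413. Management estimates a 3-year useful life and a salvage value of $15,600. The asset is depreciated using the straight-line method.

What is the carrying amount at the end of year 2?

$48,871

Depreciable base = $115,413 − $15,600 = $99,813.
Annual expense = $99,813 / 3 = $33,271.
End of year 1: book value $82,142.
End of year 2: book value $48,871.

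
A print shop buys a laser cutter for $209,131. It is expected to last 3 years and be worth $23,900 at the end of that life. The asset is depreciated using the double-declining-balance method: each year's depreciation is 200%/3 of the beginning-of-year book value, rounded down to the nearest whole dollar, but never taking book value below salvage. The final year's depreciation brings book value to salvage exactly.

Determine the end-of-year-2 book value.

Depreciable base = $209,131 − $23,900 = $185,231.
Year 1: ⌊$209,131 × 200%/3⌋ = $139,420. Book value $69,711.
Year 2: ⌊$69,711 × 200%/3⌋ = $46,474, capped at $45,811. Book value $23,900.

$23,900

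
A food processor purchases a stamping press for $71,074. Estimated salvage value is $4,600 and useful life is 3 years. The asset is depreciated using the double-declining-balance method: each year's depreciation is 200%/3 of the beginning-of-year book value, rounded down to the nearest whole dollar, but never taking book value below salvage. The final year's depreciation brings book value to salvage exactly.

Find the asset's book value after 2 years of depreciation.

$7,898

Depreciable base = $71,074 − $4,600 = $66,474.
Year 1: ⌊$71,074 × 200%/3⌋ = $47,382. Book value $23,692.
Year 2: ⌊$23,692 × 200%/3⌋ = $15,794. Book value $7,898.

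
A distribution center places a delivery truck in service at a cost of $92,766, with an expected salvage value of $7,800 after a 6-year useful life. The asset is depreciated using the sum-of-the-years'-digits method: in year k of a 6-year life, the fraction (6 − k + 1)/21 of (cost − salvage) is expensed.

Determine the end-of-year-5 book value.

$11,846

Depreciable base = $92,766 − $7,800 = $84,966.
Sum of the years' digits = 6+5+4+3+2+1 = 21.
Year 1: $84,966 × 6/21 = $24,276. Book value $68,490.
Year 2: $84,966 × 5/21 = $20,230. Book value $48,260.
Year 3: $84,966 × 4/21 = $16,184. Book value $32,076.
Year 4: $84,966 × 3/21 = $12,138. Book value $19,938.
Year 5: $84,966 × 2/21 = $8,092. Book value $11,846.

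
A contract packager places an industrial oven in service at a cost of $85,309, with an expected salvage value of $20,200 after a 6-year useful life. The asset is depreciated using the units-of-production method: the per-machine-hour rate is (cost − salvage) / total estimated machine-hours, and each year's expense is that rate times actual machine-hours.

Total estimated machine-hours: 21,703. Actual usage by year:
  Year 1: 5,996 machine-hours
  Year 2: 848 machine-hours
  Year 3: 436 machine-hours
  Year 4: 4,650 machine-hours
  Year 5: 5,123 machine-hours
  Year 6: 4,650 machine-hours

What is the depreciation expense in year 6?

Depreciable base = $85,309 − $20,200 = $65,109.
Rate = $65,109 / 21,703 machine-hours = $3 per machine-hour.
Year 1: 5,996 × $3 = $17,988. Book value $67,321.
Year 2: 848 × $3 = $2,544. Book value $64,777.
Year 3: 436 × $3 = $1,308. Book value $63,469.
Year 4: 4,650 × $3 = $13,950. Book value $49,519.
Year 5: 5,123 × $3 = $15,369. Book value $34,150.
Year 6: 4,650 × $3 = $13,950. Book value $20,200.

$13,950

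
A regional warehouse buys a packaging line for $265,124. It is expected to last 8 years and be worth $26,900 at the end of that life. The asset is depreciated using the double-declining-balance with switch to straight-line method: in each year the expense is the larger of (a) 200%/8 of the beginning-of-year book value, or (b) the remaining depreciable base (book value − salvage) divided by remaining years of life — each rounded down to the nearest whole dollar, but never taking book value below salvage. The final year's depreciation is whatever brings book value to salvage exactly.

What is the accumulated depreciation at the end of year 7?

$229,733

Depreciable base = $265,124 − $26,900 = $238,224.
Year 1: DB = ⌊$265,124 × 200%/8⌋ = $66,281; SL = ⌊$238,224/8⌋ = $29,778 → take DB $66,281. Book value $198,843.
Year 2: DB = ⌊$198,843 × 200%/8⌋ = $49,710; SL = ⌊$171,943/7⌋ = $24,563 → take DB $49,710. Book value $149,133.
Year 3: DB = ⌊$149,133 × 200%/8⌋ = $37,283; SL = ⌊$122,233/6⌋ = $20,372 → take DB $37,283. Book value $111,850.
Year 4: DB = ⌊$111,850 × 200%/8⌋ = $27,962; SL = ⌊$84,950/5⌋ = $16,990 → take DB $27,962. Book value $83,888.
Year 5: DB = ⌊$83,888 × 200%/8⌋ = $20,972; SL = ⌊$56,988/4⌋ = $14,247 → take DB $20,972. Book value $62,916.
Year 6: DB = ⌊$62,916 × 200%/8⌋ = $15,729; SL = ⌊$36,016/3⌋ = $12,005 → take DB $15,729. Book value $47,187.
Year 7: DB = ⌊$47,187 × 200%/8⌋ = $11,796; SL = ⌊$20,287/2⌋ = $10,143 → take DB $11,796. Book value $35,391.
Accumulated through year 7 = $265,124 − $35,391 = $229,733.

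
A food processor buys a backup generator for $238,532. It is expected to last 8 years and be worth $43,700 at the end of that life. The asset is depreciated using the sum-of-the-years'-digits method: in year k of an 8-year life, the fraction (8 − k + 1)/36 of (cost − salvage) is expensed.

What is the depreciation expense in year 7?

$10,824

Depreciable base = $238,532 − $43,700 = $194,832.
Sum of the years' digits = 8+7+6+5+4+3+2+1 = 36.
Year 1: $194,832 × 8/36 = $43,296. Book value $195,236.
Year 2: $194,832 × 7/36 = $37,884. Book value $157,352.
Year 3: $194,832 × 6/36 = $32,472. Book value $124,880.
Year 4: $194,832 × 5/36 = $27,060. Book value $97,820.
Year 5: $194,832 × 4/36 = $21,648. Book value $76,172.
Year 6: $194,832 × 3/36 = $16,236. Book value $59,936.
Year 7: $194,832 × 2/36 = $10,824. Book value $49,112.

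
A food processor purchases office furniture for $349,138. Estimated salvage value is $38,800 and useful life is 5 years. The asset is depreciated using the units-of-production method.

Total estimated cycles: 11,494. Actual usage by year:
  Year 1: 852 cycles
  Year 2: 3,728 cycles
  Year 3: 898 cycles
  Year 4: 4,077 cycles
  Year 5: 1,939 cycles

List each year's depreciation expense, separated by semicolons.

Depreciable base = $349,138 − $38,800 = $310,338.
Rate = $310,338 / 11,494 cycles = $27 per cycle.
Year 1: 852 × $27 = $23,004. Book value $326,134.
Year 2: 3,728 × $27 = $100,656. Book value $225,478.
Year 3: 898 × $27 = $24,246. Book value $201,232.
Year 4: 4,077 × $27 = $110,079. Book value $91,153.
Year 5: 1,939 × $27 = $52,353. Book value $38,800.

$23,004; $100,656; $24,246; $110,079; $52,353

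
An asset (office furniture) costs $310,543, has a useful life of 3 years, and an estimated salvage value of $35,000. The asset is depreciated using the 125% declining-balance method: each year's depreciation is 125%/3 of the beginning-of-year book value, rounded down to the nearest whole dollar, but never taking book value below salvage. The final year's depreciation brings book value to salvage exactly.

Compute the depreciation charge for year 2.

Depreciable base = $310,543 − $35,000 = $275,543.
Year 1: ⌊$310,543 × 125%/3⌋ = $129,392. Book value $181,151.
Year 2: ⌊$181,151 × 125%/3⌋ = $75,479. Book value $105,672.

$75,479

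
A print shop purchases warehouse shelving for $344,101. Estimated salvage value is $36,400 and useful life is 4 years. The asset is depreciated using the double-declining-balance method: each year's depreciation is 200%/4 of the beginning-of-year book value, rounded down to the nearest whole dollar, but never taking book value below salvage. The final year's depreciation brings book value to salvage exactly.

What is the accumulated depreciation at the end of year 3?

Depreciable base = $344,101 − $36,400 = $307,701.
Year 1: ⌊$344,101 × 200%/4⌋ = $172,050. Book value $172,051.
Year 2: ⌊$172,051 × 200%/4⌋ = $86,025. Book value $86,026.
Year 3: ⌊$86,026 × 200%/4⌋ = $43,013. Book value $43,013.
Accumulated through year 3 = $344,101 − $43,013 = $301,088.

$301,088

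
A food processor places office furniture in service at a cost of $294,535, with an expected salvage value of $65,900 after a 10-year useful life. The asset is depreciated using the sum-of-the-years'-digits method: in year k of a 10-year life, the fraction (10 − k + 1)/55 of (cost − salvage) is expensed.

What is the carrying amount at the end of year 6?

Depreciable base = $294,535 − $65,900 = $228,635.
Sum of the years' digits = 10+9+8+7+6+5+4+3+2+1 = 55.
Year 1: $228,635 × 10/55 = $41,570. Book value $252,965.
Year 2: $228,635 × 9/55 = $37,413. Book value $215,552.
Year 3: $228,635 × 8/55 = $33,256. Book value $182,296.
Year 4: $228,635 × 7/55 = $29,099. Book value $153,197.
Year 5: $228,635 × 6/55 = $24,942. Book value $128,255.
Year 6: $228,635 × 5/55 = $20,785. Book value $107,470.

$107,470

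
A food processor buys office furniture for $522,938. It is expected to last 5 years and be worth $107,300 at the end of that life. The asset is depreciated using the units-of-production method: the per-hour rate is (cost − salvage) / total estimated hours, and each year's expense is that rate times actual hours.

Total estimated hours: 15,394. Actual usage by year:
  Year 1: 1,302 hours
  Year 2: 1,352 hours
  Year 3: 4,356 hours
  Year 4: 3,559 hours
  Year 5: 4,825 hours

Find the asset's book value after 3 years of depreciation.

Depreciable base = $522,938 − $107,300 = $415,638.
Rate = $415,638 / 15,394 hours = $27 per hour.
Year 1: 1,302 × $27 = $35,154. Book value $487,784.
Year 2: 1,352 × $27 = $36,504. Book value $451,280.
Year 3: 4,356 × $27 = $117,612. Book value $333,668.

$333,668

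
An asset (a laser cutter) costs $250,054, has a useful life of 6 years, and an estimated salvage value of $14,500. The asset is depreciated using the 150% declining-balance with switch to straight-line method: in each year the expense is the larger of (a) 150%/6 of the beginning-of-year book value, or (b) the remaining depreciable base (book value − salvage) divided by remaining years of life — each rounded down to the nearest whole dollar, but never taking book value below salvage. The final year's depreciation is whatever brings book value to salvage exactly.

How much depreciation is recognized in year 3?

Depreciable base = $250,054 − $14,500 = $235,554.
Year 1: DB = ⌊$250,054 × 150%/6⌋ = $62,513; SL = ⌊$235,554/6⌋ = $39,259 → take DB $62,513. Book value $187,541.
Year 2: DB = ⌊$187,541 × 150%/6⌋ = $46,885; SL = ⌊$173,041/5⌋ = $34,608 → take DB $46,885. Book value $140,656.
Year 3: DB = ⌊$140,656 × 150%/6⌋ = $35,164; SL = ⌊$126,156/4⌋ = $31,539 → take DB $35,164. Book value $105,492.

$35,164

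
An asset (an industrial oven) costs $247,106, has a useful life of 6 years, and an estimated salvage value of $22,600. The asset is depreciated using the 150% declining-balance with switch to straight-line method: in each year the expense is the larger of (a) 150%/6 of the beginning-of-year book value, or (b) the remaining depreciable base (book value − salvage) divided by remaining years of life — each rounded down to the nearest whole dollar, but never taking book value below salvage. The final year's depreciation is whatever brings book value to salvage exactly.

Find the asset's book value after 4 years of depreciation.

$77,033

Depreciable base = $247,106 − $22,600 = $224,506.
Year 1: DB = ⌊$247,106 × 150%/6⌋ = $61,776; SL = ⌊$224,506/6⌋ = $37,417 → take DB $61,776. Book value $185,330.
Year 2: DB = ⌊$185,330 × 150%/6⌋ = $46,332; SL = ⌊$162,730/5⌋ = $32,546 → take DB $46,332. Book value $138,998.
Year 3: DB = ⌊$138,998 × 150%/6⌋ = $34,749; SL = ⌊$116,398/4⌋ = $29,099 → take DB $34,749. Book value $104,249.
Year 4: DB = ⌊$104,249 × 150%/6⌋ = $26,062; SL = ⌊$81,649/3⌋ = $27,216 → take SL $27,216. Book value $77,033.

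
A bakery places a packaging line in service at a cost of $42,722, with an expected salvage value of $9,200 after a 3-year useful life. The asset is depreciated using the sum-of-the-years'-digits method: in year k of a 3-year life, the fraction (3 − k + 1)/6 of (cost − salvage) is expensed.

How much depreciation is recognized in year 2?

$11,174

Depreciable base = $42,722 − $9,200 = $33,522.
Sum of the years' digits = 3+2+1 = 6.
Year 1: $33,522 × 3/6 = $16,761. Book value $25,961.
Year 2: $33,522 × 2/6 = $11,174. Book value $14,787.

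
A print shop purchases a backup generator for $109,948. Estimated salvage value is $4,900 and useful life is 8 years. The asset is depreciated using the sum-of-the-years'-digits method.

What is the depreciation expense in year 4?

Depreciable base = $109,948 − $4,900 = $105,048.
Sum of the years' digits = 8+7+6+5+4+3+2+1 = 36.
Year 1: $105,048 × 8/36 = $23,344. Book value $86,604.
Year 2: $105,048 × 7/36 = $20,426. Book value $66,178.
Year 3: $105,048 × 6/36 = $17,508. Book value $48,670.
Year 4: $105,048 × 5/36 = $14,590. Book value $34,080.

$14,590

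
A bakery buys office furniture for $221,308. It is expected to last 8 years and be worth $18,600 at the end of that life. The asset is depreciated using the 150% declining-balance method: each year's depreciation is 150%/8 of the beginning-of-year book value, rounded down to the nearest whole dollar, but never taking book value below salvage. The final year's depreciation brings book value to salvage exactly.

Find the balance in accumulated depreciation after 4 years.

Depreciable base = $221,308 − $18,600 = $202,708.
Year 1: ⌊$221,308 × 150%/8⌋ = $41,495. Book value $179,813.
Year 2: ⌊$179,813 × 150%/8⌋ = $33,714. Book value $146,099.
Year 3: ⌊$146,099 × 150%/8⌋ = $27,393. Book value $118,706.
Year 4: ⌊$118,706 × 150%/8⌋ = $22,257. Book value $96,449.
Accumulated through year 4 = $221,308 − $96,449 = $124,859.

$124,859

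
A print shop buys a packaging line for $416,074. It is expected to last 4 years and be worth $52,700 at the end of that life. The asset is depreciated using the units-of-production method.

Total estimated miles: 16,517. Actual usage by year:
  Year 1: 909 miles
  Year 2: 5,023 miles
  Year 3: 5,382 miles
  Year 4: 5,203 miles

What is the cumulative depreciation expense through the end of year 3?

$248,908

Depreciable base = $416,074 − $52,700 = $363,374.
Rate = $363,374 / 16,517 miles = $22 per mile.
Year 1: 909 × $22 = $19,998. Book value $396,076.
Year 2: 5,023 × $22 = $110,506. Book value $285,570.
Year 3: 5,382 × $22 = $118,404. Book value $167,166.
Accumulated through year 3 = $416,074 − $167,166 = $248,908.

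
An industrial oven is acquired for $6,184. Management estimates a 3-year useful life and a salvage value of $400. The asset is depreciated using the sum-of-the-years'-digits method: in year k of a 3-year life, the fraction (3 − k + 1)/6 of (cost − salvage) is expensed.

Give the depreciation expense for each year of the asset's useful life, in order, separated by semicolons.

Depreciable base = $6,184 − $400 = $5,784.
Sum of the years' digits = 3+2+1 = 6.
Year 1: $5,784 × 3/6 = $2,892. Book value $3,292.
Year 2: $5,784 × 2/6 = $1,928. Book value $1,364.
Year 3: $5,784 × 1/6 = $964. Book value $400.

$2,892; $1,928; $964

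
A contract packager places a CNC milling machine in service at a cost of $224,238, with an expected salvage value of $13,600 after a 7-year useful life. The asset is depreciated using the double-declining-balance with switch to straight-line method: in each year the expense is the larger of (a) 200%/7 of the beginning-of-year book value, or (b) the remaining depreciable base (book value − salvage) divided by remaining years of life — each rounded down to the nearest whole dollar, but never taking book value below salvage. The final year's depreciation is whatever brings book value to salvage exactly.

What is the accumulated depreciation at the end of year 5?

Depreciable base = $224,238 − $13,600 = $210,638.
Year 1: DB = ⌊$224,238 × 200%/7⌋ = $64,068; SL = ⌊$210,638/7⌋ = $30,091 → take DB $64,068. Book value $160,170.
Year 2: DB = ⌊$160,170 × 200%/7⌋ = $45,762; SL = ⌊$146,570/6⌋ = $24,428 → take DB $45,762. Book value $114,408.
Year 3: DB = ⌊$114,408 × 200%/7⌋ = $32,688; SL = ⌊$100,808/5⌋ = $20,161 → take DB $32,688. Book value $81,720.
Year 4: DB = ⌊$81,720 × 200%/7⌋ = $23,348; SL = ⌊$68,120/4⌋ = $17,030 → take DB $23,348. Book value $58,372.
Year 5: DB = ⌊$58,372 × 200%/7⌋ = $16,677; SL = ⌊$44,772/3⌋ = $14,924 → take DB $16,677. Book value $41,695.
Accumulated through year 5 = $224,238 − $41,695 = $182,543.

$182,543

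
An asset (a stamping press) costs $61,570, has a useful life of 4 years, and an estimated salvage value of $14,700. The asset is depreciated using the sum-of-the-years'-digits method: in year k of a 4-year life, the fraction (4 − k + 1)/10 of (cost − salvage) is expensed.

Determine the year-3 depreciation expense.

$9,374

Depreciable base = $61,570 − $14,700 = $46,870.
Sum of the years' digits = 4+3+2+1 = 10.
Year 1: $46,870 × 4/10 = $18,748. Book value $42,822.
Year 2: $46,870 × 3/10 = $14,061. Book value $28,761.
Year 3: $46,870 × 2/10 = $9,374. Book value $19,387.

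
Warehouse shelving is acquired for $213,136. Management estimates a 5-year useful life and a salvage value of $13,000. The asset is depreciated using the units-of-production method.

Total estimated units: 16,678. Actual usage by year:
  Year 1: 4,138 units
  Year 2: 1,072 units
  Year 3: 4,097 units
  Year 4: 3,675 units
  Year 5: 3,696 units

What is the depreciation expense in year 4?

Depreciable base = $213,136 − $13,000 = $200,136.
Rate = $200,136 / 16,678 units = $12 per unit.
Year 1: 4,138 × $12 = $49,656. Book value $163,480.
Year 2: 1,072 × $12 = $12,864. Book value $150,616.
Year 3: 4,097 × $12 = $49,164. Book value $101,452.
Year 4: 3,675 × $12 = $44,100. Book value $57,352.

$44,100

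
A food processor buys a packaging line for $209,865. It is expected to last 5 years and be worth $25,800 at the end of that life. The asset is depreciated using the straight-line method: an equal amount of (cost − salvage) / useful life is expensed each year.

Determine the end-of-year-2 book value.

$136,239

Depreciable base = $209,865 − $25,800 = $184,065.
Annual expense = $184,065 / 5 = $36,813.
End of year 1: book value $173,052.
End of year 2: book value $136,239.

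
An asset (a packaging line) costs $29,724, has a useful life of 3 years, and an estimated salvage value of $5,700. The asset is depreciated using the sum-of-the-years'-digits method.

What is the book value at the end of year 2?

Depreciable base = $29,724 − $5,700 = $24,024.
Sum of the years' digits = 3+2+1 = 6.
Year 1: $24,024 × 3/6 = $12,012. Book value $17,712.
Year 2: $24,024 × 2/6 = $8,008. Book value $9,704.

$9,704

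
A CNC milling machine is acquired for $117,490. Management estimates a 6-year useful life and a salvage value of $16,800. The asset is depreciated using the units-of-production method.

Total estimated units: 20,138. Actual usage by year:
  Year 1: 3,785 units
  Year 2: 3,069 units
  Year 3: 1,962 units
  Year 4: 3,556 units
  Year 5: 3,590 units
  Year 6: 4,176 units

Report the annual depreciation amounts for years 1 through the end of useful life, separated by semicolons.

$18,925; $15,345; $9,810; $17,780; $17,950; $20,880

Depreciable base = $117,490 − $16,800 = $100,690.
Rate = $100,690 / 20,138 units = $5 per unit.
Year 1: 3,785 × $5 = $18,925. Book value $98,565.
Year 2: 3,069 × $5 = $15,345. Book value $83,220.
Year 3: 1,962 × $5 = $9,810. Book value $73,410.
Year 4: 3,556 × $5 = $17,780. Book value $55,630.
Year 5: 3,590 × $5 = $17,950. Book value $37,680.
Year 6: 4,176 × $5 = $20,880. Book value $16,800.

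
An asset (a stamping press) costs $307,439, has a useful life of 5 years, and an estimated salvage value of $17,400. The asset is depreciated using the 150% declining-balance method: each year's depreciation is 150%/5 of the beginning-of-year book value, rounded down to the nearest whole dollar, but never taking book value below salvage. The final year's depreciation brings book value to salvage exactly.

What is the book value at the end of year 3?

Depreciable base = $307,439 − $17,400 = $290,039.
Year 1: ⌊$307,439 × 150%/5⌋ = $92,231. Book value $215,208.
Year 2: ⌊$215,208 × 150%/5⌋ = $64,562. Book value $150,646.
Year 3: ⌊$150,646 × 150%/5⌋ = $45,193. Book value $105,453.

$105,453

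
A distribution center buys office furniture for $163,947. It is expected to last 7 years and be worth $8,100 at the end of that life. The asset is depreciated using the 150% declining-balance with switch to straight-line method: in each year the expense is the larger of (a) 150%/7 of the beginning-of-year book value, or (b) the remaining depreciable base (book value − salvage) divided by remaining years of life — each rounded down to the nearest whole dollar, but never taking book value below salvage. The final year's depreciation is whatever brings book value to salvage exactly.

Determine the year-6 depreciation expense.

Depreciable base = $163,947 − $8,100 = $155,847.
Year 1: DB = ⌊$163,947 × 150%/7⌋ = $35,131; SL = ⌊$155,847/7⌋ = $22,263 → take DB $35,131. Book value $128,816.
Year 2: DB = ⌊$128,816 × 150%/7⌋ = $27,603; SL = ⌊$120,716/6⌋ = $20,119 → take DB $27,603. Book value $101,213.
Year 3: DB = ⌊$101,213 × 150%/7⌋ = $21,688; SL = ⌊$93,113/5⌋ = $18,622 → take DB $21,688. Book value $79,525.
Year 4: DB = ⌊$79,525 × 150%/7⌋ = $17,041; SL = ⌊$71,425/4⌋ = $17,856 → take SL $17,856. Book value $61,669.
Year 5: DB = ⌊$61,669 × 150%/7⌋ = $13,214; SL = ⌊$53,569/3⌋ = $17,856 → take SL $17,856. Book value $43,813.
Year 6: DB = ⌊$43,813 × 150%/7⌋ = $9,388; SL = ⌊$35,713/2⌋ = $17,856 → take SL $17,856. Book value $25,957.

$17,856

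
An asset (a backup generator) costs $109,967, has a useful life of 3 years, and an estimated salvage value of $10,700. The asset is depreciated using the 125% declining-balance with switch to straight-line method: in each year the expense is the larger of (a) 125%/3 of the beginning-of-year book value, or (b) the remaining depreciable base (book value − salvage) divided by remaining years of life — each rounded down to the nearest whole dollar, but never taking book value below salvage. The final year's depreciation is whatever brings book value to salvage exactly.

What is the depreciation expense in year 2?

$26,728

Depreciable base = $109,967 − $10,700 = $99,267.
Year 1: DB = ⌊$109,967 × 125%/3⌋ = $45,819; SL = ⌊$99,267/3⌋ = $33,089 → take DB $45,819. Book value $64,148.
Year 2: DB = ⌊$64,148 × 125%/3⌋ = $26,728; SL = ⌊$53,448/2⌋ = $26,724 → take DB $26,728. Book value $37,420.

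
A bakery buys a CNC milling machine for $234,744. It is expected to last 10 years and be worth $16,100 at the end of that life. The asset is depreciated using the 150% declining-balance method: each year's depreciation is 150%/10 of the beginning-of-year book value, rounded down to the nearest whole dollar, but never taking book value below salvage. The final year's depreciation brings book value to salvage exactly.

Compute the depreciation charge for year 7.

Depreciable base = $234,744 − $16,100 = $218,644.
Year 1: ⌊$234,744 × 150%/10⌋ = $35,211. Book value $199,533.
Year 2: ⌊$199,533 × 150%/10⌋ = $29,929. Book value $169,604.
Year 3: ⌊$169,604 × 150%/10⌋ = $25,440. Book value $144,164.
Year 4: ⌊$144,164 × 150%/10⌋ = $21,624. Book value $122,540.
Year 5: ⌊$122,540 × 150%/10⌋ = $18,381. Book value $104,159.
Year 6: ⌊$104,159 × 150%/10⌋ = $15,623. Book value $88,536.
Year 7: ⌊$88,536 × 150%/10⌋ = $13,280. Book value $75,256.

$13,280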